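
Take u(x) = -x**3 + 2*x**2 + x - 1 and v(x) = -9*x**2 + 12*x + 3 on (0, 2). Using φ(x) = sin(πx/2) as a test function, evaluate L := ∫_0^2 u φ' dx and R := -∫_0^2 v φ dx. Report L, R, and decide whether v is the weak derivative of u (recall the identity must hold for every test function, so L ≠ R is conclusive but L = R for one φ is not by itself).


LHS = -96/π^3 + 4/π, RHS = -288/π^3 + 12/π. No, v is not the weak derivative of u.

u(x) = -x**3 + 2*x**2 + x - 1, classical derivative u'(x) = -3*x**2 + 4*x + 1.
φ(x) = sin(πx/2), so φ'(x) = π*cos(π*x/2)/2.
Note φ(0) = φ(2) = 0, so the boundary term u·φ vanishes.
LHS = ∫_0^2 u(x) φ'(x) dx = ∫_0^2 (-π*x^3*cos(π*x/2)/2 + π*x^2*cos(π*x/2) + π*x*cos(π*x/2)/2 - π*cos(π*x/2)/2) dx. Term by term:
  ∫_0^2 -π*cos(π*x/2)/2 dx = 0;  ∫_0^2 π*x^2*cos(π*x/2) dx = -16/π;  ∫_0^2 π*x*cos(π*x/2)/2 dx = -4/π;
  ∫_0^2 -π*x^3*cos(π*x/2)/2 dx = -96/π^3 + 24/π.
Sum: 0 − 16/π − 4/π + -96/π^3 + 24/π = -96/π^3 + 4/π.
So LHS = -96/π^3 + 4/π.
∫_0^2 v(x) φ(x) dx = ∫_0^2 (-9*x^2*sin(π*x/2) + 12*x*sin(π*x/2) + 3*sin(π*x/2)) dx. Term by term:
  ∫_0^2 3*sin(π*x/2) dx = 12/π;  ∫_0^2 -9*x^2*sin(π*x/2) dx = -72/π + 288/π^3;  ∫_0^2 12*x*sin(π*x/2) dx = 48/π.
Sum: 12/π + -72/π + 288/π^3 + 48/π = -12/π + 288/π^3.
So RHS = -∫_0^2 v(x) φ(x) dx = -288/π^3 + 12/π.
LHS − RHS = -8/π + 192/π^3 ≠ 0, so the identity fails.
(For a valid weak derivative the identity must hold for EVERY test function, in particular this one. The failure shows v is NOT the weak derivative of u.)
Correct weak derivative would be u'(x) = -3*x**2 + 4*x + 1.


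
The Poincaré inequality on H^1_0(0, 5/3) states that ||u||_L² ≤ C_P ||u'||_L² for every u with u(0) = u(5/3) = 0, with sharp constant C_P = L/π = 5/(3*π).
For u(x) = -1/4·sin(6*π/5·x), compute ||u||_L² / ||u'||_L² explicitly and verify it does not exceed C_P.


||u||_L² / ||u'||_L² = 5/(6*π) < C_P = 5/(3*π).

u(x) = -1/4·sin(6*π/5·x), so u'(x) = -3*π*cos(6*π*x/5)/10.
Writing u(x) = A·sin(kπx/L) with A = -1/4 and k = 2, use ∫_0^L sin²(kπx/L) dx = L/2 and ∫_0^L cos²(kπx/L) dx = L/2.
u² = 1/16·sin²(6*π/5·x) and (u')² = 9*π^2/100·cos²(6*π/5·x), and each of sin², cos² integrates to L/2 = 5/6 over (0, 5/3).
∫_0^5/3 u² dx = 5/96, so ||u||_L² = sqrt(30)/24.
∫_0^5/3 (u')² dx = 3*π^2/40, so ||u'||_L² = sqrt(30)*π/20.
Ratio ||u||_L² / ||u'||_L² = 5/(6*π).
Sharp Poincaré constant on H^1_0(0, 5/3) is C_P = L/π = 5/(3*π), achieved by sin(3*π/5·x).
This is the k = 2 harmonic; the ratio L/(kπ) is strictly less than C_P = L/π, consistent with the sharp inequality ||u||_L² ≤ C_P ||u'||_L².


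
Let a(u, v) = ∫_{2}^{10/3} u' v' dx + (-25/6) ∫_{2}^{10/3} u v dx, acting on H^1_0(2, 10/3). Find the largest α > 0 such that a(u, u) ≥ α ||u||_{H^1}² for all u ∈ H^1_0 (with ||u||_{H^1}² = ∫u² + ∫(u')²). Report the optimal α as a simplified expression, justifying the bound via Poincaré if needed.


α = (-200 + 27*π^2)/(3*(16 + 9*π^2))

Coercivity of a(·,·) on H^1_0(2, 10/3) means a(u, u) ≥ α ||u||_{H^1}² for every u ∈ H^1_0.
The interval has length L = 4/3, and Poincaré/coercivity depend only on L. Here a(u, u) = ∫(u')² + (-25/6)·∫u².
Here c = -25/6 < 0 with |c| < (π/L)² = 9*π^2/16, so coercivity still holds. The condition a(u,u) ≥ α||u||_{H^1}² reads (1−α)∫(u')² ≥ (α−c)∫u². Any admissible α is ≤ 1 (rapidly oscillating u have ∫u²/∫(u')² → 0), and α = 1 would force 0 ≥ (1−c)∫u², impossible since c < 1; so 1−α > 0. By the sharp Poincaré inequality on H^1_0 of an interval of length L, ∫(u')² ≥ (π/L)²∫u² with equality for the first sine mode sin(π(x−x₀)/L) (x₀ the left endpoint), so the inequality holds for all u iff (1−α)(π/L)² ≥ α − c, i.e. α ≤ ((π/L)² + c)/((π/L)² + 1) = (1 + c(L/π)²)/(1 + (L/π)²). (Direct route, valid since c ≤ 0: Poincaré gives c∫u² ≥ c(L/π)²∫(u')², so a(u,u) ≥ (1 + c(L/π)²)∫(u')², while ||u||_{H^1}² ≤ (1 + (L/π)²)∫(u')²; dividing yields the same α.) With (π/L)² = 9*π^2/16 and c = -25/6, the largest admissible constant is α = ((π/L)² + c)/((π/L)² + 1).
Simplifying, α = (-200 + 27*π^2)/(3*(16 + 9*π^2)).


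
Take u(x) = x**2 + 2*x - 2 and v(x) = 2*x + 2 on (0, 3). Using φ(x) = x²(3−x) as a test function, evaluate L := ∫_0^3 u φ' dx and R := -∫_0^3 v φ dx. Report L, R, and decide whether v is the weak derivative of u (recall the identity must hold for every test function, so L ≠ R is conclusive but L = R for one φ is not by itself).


LHS = -189/5, RHS = -189/5. Yes, v = u' weakly.

u(x) = x**2 + 2*x - 2, classical derivative u'(x) = 2*x + 2.
φ(x) = x²(3−x), so φ'(x) = 3*x*(2 - x).
Note φ(0) = φ(3) = 0, so the boundary term u·φ vanishes.
LHS = ∫_0^3 u(x) φ'(x) dx = ∫_0^3 (-3*x^4 + 18*x^2 - 12*x) dx. Term by term:
  ∫_0^3 -3*x^4 dx = -729/5;  ∫_0^3 18*x^2 dx = 162;  ∫_0^3 -12*x dx = -54.
Sum: -729/5 + 162 − 54 = -189/5.
So LHS = -189/5.
∫_0^3 v(x) φ(x) dx = ∫_0^3 (-2*x^4 + 4*x^3 + 6*x^2) dx. Term by term:
  ∫_0^3 -2*x^4 dx = -486/5;  ∫_0^3 4*x^3 dx = 81;  ∫_0^3 6*x^2 dx = 54.
Sum: -486/5 + 81 + 54 = 189/5.
So RHS = -∫_0^3 v(x) φ(x) dx = -189/5.
LHS = RHS, so the identity holds for this test φ.
Moreover u is smooth here and v(x) = u'(x) = 2*x + 2 pointwise, so the identity holds for every test function. Hence v is the weak derivative of u.


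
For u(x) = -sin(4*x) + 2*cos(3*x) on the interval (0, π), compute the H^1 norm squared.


||u||_{H^1(0,π)}^2 = -320/7 + 57*π/2

u'(x) = -6*sin(3*x) - 4*cos(4*x).
Expand u² and (u')² and integrate term by term on (0, π), using: for integers n ≥ 1, ∫_0^π sin²(nx) dx = ∫_0^π cos²(nx) dx = π/2; for n ≠ n', ∫_0^π sin(nx)sin(n'x) dx = ∫_0^π cos(nx)cos(n'x) dx = 0; and by product-to-sum, ∫_0^π sin(nx)cos(n'x) dx = ½∫_0^π [sin((n+n')x) + sin((n−n')x)] dx, which is 0 when n+n' is even and 2n/(n²−n'²) when n+n' is odd (it need not vanish on (0, π)).
  u² squared terms: (-1)²·∫sin(4x)² dx = 1·π/2 = π/2;  (2)²·∫cos(3x)² dx = 4·π/2 = 2*π.
  u² cross terms: 2·(-1)·(2)·∫sin(4x)·cos(3x) dx = -4·(8/7) = -32/7.
  So ∫_0^π u² dx = π/2 + 2*π − 32/7 = -32/7 + 5*π/2.
  (u')² squared terms: (-6)²·∫sin(3x)² dx = 36·π/2 = 18*π;  (-4)²·∫cos(4x)² dx = 16·π/2 = 8*π.
  (u')² cross terms: 2·(-6)·(-4)·∫sin(3x)·cos(4x) dx = 48·(-6/7) = -288/7.
  So ∫_0^π (u')² dx = 18*π + 8*π − 288/7 = -288/7 + 26*π.
||u||_{H^1}^2 = (-32/7 + 5*π/2) + (-288/7 + 26*π) = -320/7 + 57*π/2.


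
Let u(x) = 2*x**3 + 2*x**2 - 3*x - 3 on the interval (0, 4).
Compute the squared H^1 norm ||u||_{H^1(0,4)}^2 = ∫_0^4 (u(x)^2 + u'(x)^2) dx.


||u||_{H^1}^2 = 2270872/105

The H^1 norm (squared) on an interval (0, L) is
  ||u||_{H^1}^2 = ∫_0^L u(x)^2 dx + ∫_0^L u'(x)^2 dx.
Compute u'(x) = 6*x**2 + 4*x - 3.
Then u(x)^2 = 4*x**6 + 8*x**5 - 8*x**4 - 24*x**3 - 3*x**2 + 18*x + 9 and u'(x)^2 = 36*x**4 + 48*x**3 - 20*x**2 - 24*x + 9.
Integrate each monomial from 0 to 4 using ∫_0^4 c·x^n dx = c·4^(n+1)/(n+1):
  ∫_0^4 u(x)^2 dx = ∫_0^4 (4*x^6 + 8*x^5 - 8*x^4 - 24*x^3 - 3*x^2 + 18*x + 9) dx. Term by term:
    ∫_0^4 4*x^6 dx = 65536/7;  ∫_0^4 8*x^5 dx = 16384/3;  ∫_0^4 -8*x^4 dx = -8192/5;
    ∫_0^4 -24*x^3 dx = -1536;  ∫_0^4 -3*x^2 dx = -64;  ∫_0^4 18*x dx = 144;
    ∫_0^4 9 dx = 36.
  Sum: 65536/7 + 16384/3 − 8192/5 − 1536 − 64 + 144 + 36 = 1235348/105.
  ∫_0^4 u'(x)^2 dx = ∫_0^4 (36*x^4 + 48*x^3 - 20*x^2 - 24*x + 9) dx. Term by term:
    ∫_0^4 36*x^4 dx = 36864/5;  ∫_0^4 48*x^3 dx = 3072;  ∫_0^4 -20*x^2 dx = -1280/3;
    ∫_0^4 -24*x dx = -192;  ∫_0^4 9 dx = 36.
  Sum: 36864/5 + 3072 − 1280/3 − 192 + 36 = 147932/15.
Adding: ||u||_{H^1}^2 = 1235348/105 + 147932/15 = 2270872/105.


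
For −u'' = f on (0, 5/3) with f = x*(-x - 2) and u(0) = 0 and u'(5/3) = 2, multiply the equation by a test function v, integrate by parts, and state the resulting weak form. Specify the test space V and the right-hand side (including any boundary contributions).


V = {v ∈ H^1(0, 5/3) : v(0) = 0} (test functions vanish at x = 0 where u is specified); weak form: ∫_0^5/3 u'v' dx = ∫_0^5/3 (x*(-x - 2)) v dx + 2·v(5/3) for all v ∈ V.

Multiply both sides by a test function v and integrate from 0 to 5/3:
  ∫_0^5/3 −u''(x) v(x) dx = ∫_0^5/3 f(x) v(x) dx.
Integrate the LHS by parts once:
  ∫_0^5/3 −u'' v dx = −[u'(x) v(x)]_0^5/3 + ∫_0^5/3 u'(x) v'(x) dx.
Thus ∫_0^5/3 u'(x) v'(x) dx = ∫_0^5/3 f(x) v(x) dx + [u'(x) v(x)]_0^5/3.
Choose V so that boundary terms are either known or forced to vanish.
Mixed BC: u(0) = 0 (Dirichlet) and u'(5/3) = 2 (Neumann). Define V = {v ∈ H^1(0, 5/3) : v(0) = 0}. Then [u' v]_0^5/3 = u'(5/3)·v(5/3) − u'(0)·0 = 2·v(5/3).
Weak formulation: find u (satisfying any essential BC) such that ∫_0^5/3 u'(x) v'(x) dx = ∫_0^5/3 f v dx + 2·v(5/3) for all v ∈ V (Dirichlet at 0 absorbed into V; Neumann datum at x = 5/3 contributes the boundary term).
Substituting f(x) = x*(-x - 2), the right-hand side is ∫_0^5/3 (x*(-x - 2)) v dx + 2·v(5/3).


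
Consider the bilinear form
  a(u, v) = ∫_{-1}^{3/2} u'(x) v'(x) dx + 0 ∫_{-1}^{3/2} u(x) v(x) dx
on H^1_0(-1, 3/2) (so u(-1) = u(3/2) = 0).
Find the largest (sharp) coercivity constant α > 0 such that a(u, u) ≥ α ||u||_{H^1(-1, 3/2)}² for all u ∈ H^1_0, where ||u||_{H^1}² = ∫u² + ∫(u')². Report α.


α = 4*π^2/(25 + 4*π^2)

Coercivity of a(·,·) on H^1_0(-1, 3/2) means a(u, u) ≥ α ||u||_{H^1}² for every u ∈ H^1_0.
The interval has length L = 5/2, and Poincaré/coercivity depend only on L. Here a(u, u) = ∫(u')² + (0)·∫u².
Here c = 0, so a(u,u) = ∫(u')² alone. The condition a(u,u) ≥ α||u||_{H^1}² reads (1−α)∫(u')² ≥ (α−c)∫u². Any admissible α is ≤ 1 (rapidly oscillating u have ∫u²/∫(u')² → 0), and α = 1 would force 0 ≥ (1−c)∫u², impossible since c < 1; so 1−α > 0. By the sharp Poincaré inequality on H^1_0 of an interval of length L, ∫(u')² ≥ (π/L)²∫u² with equality for the first sine mode sin(π(x−x₀)/L) (x₀ the left endpoint), so the inequality holds for all u iff (1−α)(π/L)² ≥ α − c, i.e. α ≤ ((π/L)² + c)/((π/L)² + 1) = (1 + c(L/π)²)/(1 + (L/π)²). (Direct route, valid since c ≤ 0: Poincaré gives c∫u² ≥ c(L/π)²∫(u')², so a(u,u) ≥ (1 + c(L/π)²)∫(u')², while ||u||_{H^1}² ≤ (1 + (L/π)²)∫(u')²; dividing yields the same α.) With (π/L)² = 4*π^2/25 and c = 0, the largest admissible constant is α = ((π/L)² + c)/((π/L)² + 1).
Simplifying, α = 4*π^2/(25 + 4*π^2).


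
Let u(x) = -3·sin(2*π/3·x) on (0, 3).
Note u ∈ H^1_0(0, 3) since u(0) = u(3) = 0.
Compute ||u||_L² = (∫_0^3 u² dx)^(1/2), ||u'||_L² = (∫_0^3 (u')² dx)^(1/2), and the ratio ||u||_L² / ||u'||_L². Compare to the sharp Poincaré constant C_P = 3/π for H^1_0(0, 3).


||u||_L² / ||u'||_L² = 3/(2*π) < C_P = 3/π.

u(x) = -3·sin(2*π/3·x), so u'(x) = -2*π*cos(2*π*x/3).
Writing u(x) = A·sin(kπx/L) with A = -3 and k = 2, use ∫_0^L sin²(kπx/L) dx = L/2 and ∫_0^L cos²(kπx/L) dx = L/2.
u² = 9·sin²(2*π/3·x) and (u')² = 4*π^2·cos²(2*π/3·x), and each of sin², cos² integrates to L/2 = 3/2 over (0, 3).
∫_0^3 u² dx = 27/2, so ||u||_L² = 3*sqrt(6)/2.
∫_0^3 (u')² dx = 6*π^2, so ||u'||_L² = sqrt(6)*π.
Ratio ||u||_L² / ||u'||_L² = 3/(2*π).
Sharp Poincaré constant on H^1_0(0, 3) is C_P = L/π = 3/π, achieved by sin(π/3·x).
This is the k = 2 harmonic; the ratio L/(kπ) is strictly less than C_P = L/π, consistent with the sharp inequality ||u||_L² ≤ C_P ||u'||_L².


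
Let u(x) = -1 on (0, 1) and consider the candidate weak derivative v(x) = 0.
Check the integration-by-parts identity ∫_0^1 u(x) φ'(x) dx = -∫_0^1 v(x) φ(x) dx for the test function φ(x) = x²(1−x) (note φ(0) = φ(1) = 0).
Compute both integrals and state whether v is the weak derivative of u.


LHS = 0, RHS = 0. Yes, v = u' weakly.

u(x) = -1, classical derivative u'(x) = 0.
φ(x) = x²(1−x), so φ'(x) = x*(2 - 3*x).
Note φ(0) = φ(1) = 0, so the boundary term u·φ vanishes.
LHS = ∫_0^1 u(x) φ'(x) dx = ∫_0^1 (3*x^2 - 2*x) dx. Term by term:
  ∫_0^1 3*x^2 dx = 1;  ∫_0^1 -2*x dx = -1.
Sum: 1 − 1 = 0.
So LHS = 0.
∫_0^1 v(x) φ(x) dx = ∫_0^1 (0) dx. Term by term:
  ∫_0^1 0 dx = 0.
So RHS = -∫_0^1 v(x) φ(x) dx = 0.
LHS = RHS, so the identity holds for this test φ.
Moreover u is smooth here and v(x) = u'(x) = 0 pointwise, so the identity holds for every test function. Hence v is the weak derivative of u.


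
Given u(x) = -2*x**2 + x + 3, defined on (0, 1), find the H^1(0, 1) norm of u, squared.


||u||_{H^1}^2 = 157/15

The H^1 norm (squared) on an interval (0, L) is
  ||u||_{H^1}^2 = ∫_0^L u(x)^2 dx + ∫_0^L u'(x)^2 dx.
Compute u'(x) = 1 - 4*x.
Then u(x)^2 = 4*x**4 - 4*x**3 - 11*x**2 + 6*x + 9 and u'(x)^2 = 16*x**2 - 8*x + 1.
Integrate each monomial from 0 to 1 using ∫_0^1 c·x^n dx = c·1^(n+1)/(n+1):
  ∫_0^1 u(x)^2 dx = ∫_0^1 (4*x^4 - 4*x^3 - 11*x^2 + 6*x + 9) dx. Term by term:
    ∫_0^1 4*x^4 dx = 4/5;  ∫_0^1 -4*x^3 dx = -1;  ∫_0^1 -11*x^2 dx = -11/3;
    ∫_0^1 6*x dx = 3;  ∫_0^1 9 dx = 9.
  Sum: 4/5 − 1 − 11/3 + 3 + 9 = 122/15.
  ∫_0^1 u'(x)^2 dx = ∫_0^1 (16*x^2 - 8*x + 1) dx. Term by term:
    ∫_0^1 16*x^2 dx = 16/3;  ∫_0^1 -8*x dx = -4;  ∫_0^1 1 dx = 1.
  Sum: 16/3 − 4 + 1 = 7/3.
Adding: ||u||_{H^1}^2 = 122/15 + 7/3 = 157/15.


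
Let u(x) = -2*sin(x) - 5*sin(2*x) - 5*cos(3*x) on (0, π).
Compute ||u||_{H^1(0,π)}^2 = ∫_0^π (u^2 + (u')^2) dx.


||u||_{H^1(0,π)}^2 = -400 + 383*π/2

u'(x) = 15*sin(3*x) - 2*cos(x) - 10*cos(2*x).
Expand u² and (u')² and integrate term by term on (0, π), using: for integers n ≥ 1, ∫_0^π sin²(nx) dx = ∫_0^π cos²(nx) dx = π/2; for n ≠ n', ∫_0^π sin(nx)sin(n'x) dx = ∫_0^π cos(nx)cos(n'x) dx = 0; and by product-to-sum, ∫_0^π sin(nx)cos(n'x) dx = ½∫_0^π [sin((n+n')x) + sin((n−n')x)] dx, which is 0 when n+n' is even and 2n/(n²−n'²) when n+n' is odd (it need not vanish on (0, π)).
  u² squared terms: (-5)²·∫cos(3x)² dx = 25·π/2 = 25*π/2;  (-5)²·∫sin(2x)² dx = 25·π/2 = 25*π/2;  (-2)²·∫sin(x)² dx = 4·π/2 = 2*π.
  u² cross terms: 2·(-5)·(-5)·∫cos(3x)·sin(2x) dx = 50·(-4/5) = -40;  2·(-5)·(-2)·∫cos(3x)·sin(x) dx = 20·(0) = 0;  2·(-5)·(-2)·∫sin(2x)·sin(x) dx = 20·(0) = 0.
  So ∫_0^π u² dx = 25*π/2 + 25*π/2 + 2*π − 40 + 0 + 0 = -40 + 27*π.
  (u')² squared terms: (-10)²·∫cos(2x)² dx = 100·π/2 = 50*π;  (-2)²·∫cos(x)² dx = 4·π/2 = 2*π;  (15)²·∫sin(3x)² dx = 225·π/2 = 225*π/2.
  (u')² cross terms: 2·(-10)·(-2)·∫cos(2x)·cos(x) dx = 40·(0) = 0;  2·(-10)·(15)·∫cos(2x)·sin(3x) dx = -300·(6/5) = -360;  2·(-2)·(15)·∫cos(x)·sin(3x) dx = -60·(0) = 0.
  So ∫_0^π (u')² dx = 50*π + 2*π + 225*π/2 + 0 − 360 + 0 = -360 + 329*π/2.
||u||_{H^1}^2 = (-40 + 27*π) + (-360 + 329*π/2) = -400 + 383*π/2.


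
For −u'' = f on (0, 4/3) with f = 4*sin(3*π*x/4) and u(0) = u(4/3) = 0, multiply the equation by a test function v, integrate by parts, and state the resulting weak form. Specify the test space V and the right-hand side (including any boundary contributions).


V = H^1_0(0, 4/3) (so v(0) = v(4/3) = 0); weak form: ∫_0^4/3 u'v' dx = ∫_0^4/3 (4*sin(3*π*x/4)) v dx for all v ∈ V.

Multiply both sides by a test function v and integrate from 0 to 4/3:
  ∫_0^4/3 −u''(x) v(x) dx = ∫_0^4/3 f(x) v(x) dx.
Integrate the LHS by parts once:
  ∫_0^4/3 −u'' v dx = −[u'(x) v(x)]_0^4/3 + ∫_0^4/3 u'(x) v'(x) dx.
Thus ∫_0^4/3 u'(x) v'(x) dx = ∫_0^4/3 f(x) v(x) dx + [u'(x) v(x)]_0^4/3.
Choose V so that boundary terms are either known or forced to vanish.
u is Dirichlet: u(0) = u(4/3) = 0. Let V = H^1_0(0, 4/3); then v(0) = v(4/3) = 0, and [u' v]_0^4/3 = 0.
Weak formulation: find u (satisfying any essential BC) such that ∫_0^4/3 u'(x) v'(x) dx = ∫_0^4/3 f v dx for all v ∈ V.
Substituting f(x) = 4*sin(3*π*x/4), the right-hand side is ∫_0^4/3 (4*sin(3*π*x/4)) v dx.


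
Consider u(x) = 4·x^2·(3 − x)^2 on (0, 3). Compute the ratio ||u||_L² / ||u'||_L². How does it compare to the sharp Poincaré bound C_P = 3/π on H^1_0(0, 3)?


||u||_L² / ||u'||_L² = sqrt(3)/2 < C_P = 3/π.

u(x) = 4·x^2·(3 − x)^2, so u'(x) = 8*x*(x - 3)*(2*x - 3).
u(x) = 4·x^2·(3 − x)^2 vanishes at x = 0 and x = 3, so u ∈ H^1_0(0, 3). Differentiate via the product rule and integrate the resulting polynomials term by term.
  ∫_0^3 u² dx = ∫_0^3 (16*x^8 - 192*x^7 + 864*x^6 - 1728*x^5 + 1296*x^4) dx. Term by term:
    ∫_0^3 16*x^8 dx = 34992;  ∫_0^3 -192*x^7 dx = -157464;  ∫_0^3 864*x^6 dx = 1889568/7;
    ∫_0^3 -1728*x^5 dx = -209952;  ∫_0^3 1296*x^4 dx = 314928/5.
  Sum: 34992 − 157464 + 1889568/7 − 209952 + 314928/5 = 17496/35.
  ∫_0^3 (u')² dx = ∫_0^3 (256*x^6 - 2304*x^5 + 7488*x^4 - 10368*x^3 + 5184*x^2) dx. Term by term:
    ∫_0^3 256*x^6 dx = 559872/7;  ∫_0^3 -2304*x^5 dx = -279936;  ∫_0^3 7488*x^4 dx = 1819584/5;
    ∫_0^3 -10368*x^3 dx = -209952;  ∫_0^3 5184*x^2 dx = 46656.
  Sum: 559872/7 − 279936 + 1819584/5 − 209952 + 46656 = 23328/35.
∫_0^3 u² dx = 17496/35, so ||u||_L² = 54*sqrt(210)/35.
∫_0^3 (u')² dx = 23328/35, so ||u'||_L² = 108*sqrt(70)/35.
Ratio ||u||_L² / ||u'||_L² = sqrt(3)/2.
Sharp Poincaré constant on H^1_0(0, 3) is C_P = L/π = 3/π, achieved by sin(π/3·x).
A polynomial bump cannot attain the sharp Poincaré constant (only the first sine eigenfunction does), so the ratio is strictly less than C_P, consistent with ||u||_L² ≤ C_P ||u'||_L².


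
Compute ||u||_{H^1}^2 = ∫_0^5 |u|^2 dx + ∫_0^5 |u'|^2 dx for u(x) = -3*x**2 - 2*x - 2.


||u||_{H^1}^2 = 30320/3

The H^1 norm (squared) on an interval (0, L) is
  ||u||_{H^1}^2 = ∫_0^L u(x)^2 dx + ∫_0^L u'(x)^2 dx.
Compute u'(x) = -6*x - 2.
Then u(x)^2 = 9*x**4 + 12*x**3 + 16*x**2 + 8*x + 4 and u'(x)^2 = 36*x**2 + 24*x + 4.
Integrate each monomial from 0 to 5 using ∫_0^5 c·x^n dx = c·5^(n+1)/(n+1):
  ∫_0^5 u(x)^2 dx = ∫_0^5 (9*x^4 + 12*x^3 + 16*x^2 + 8*x + 4) dx. Term by term:
    ∫_0^5 9*x^4 dx = 5625;  ∫_0^5 12*x^3 dx = 1875;  ∫_0^5 16*x^2 dx = 2000/3;
    ∫_0^5 8*x dx = 100;  ∫_0^5 4 dx = 20.
  Sum: 5625 + 1875 + 2000/3 + 100 + 20 = 24860/3.
  ∫_0^5 u'(x)^2 dx = ∫_0^5 (36*x^2 + 24*x + 4) dx. Term by term:
    ∫_0^5 36*x^2 dx = 1500;  ∫_0^5 24*x dx = 300;  ∫_0^5 4 dx = 20.
  Sum: 1500 + 300 + 20 = 1820.
Adding: ||u||_{H^1}^2 = 24860/3 + 1820 = 30320/3.


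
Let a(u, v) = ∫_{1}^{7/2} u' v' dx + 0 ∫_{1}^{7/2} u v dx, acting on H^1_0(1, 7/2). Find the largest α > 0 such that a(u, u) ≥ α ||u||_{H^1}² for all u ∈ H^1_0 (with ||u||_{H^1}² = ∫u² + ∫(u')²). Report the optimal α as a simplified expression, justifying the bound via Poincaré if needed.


α = 4*π^2/(25 + 4*π^2)

Coercivity of a(·,·) on H^1_0(1, 7/2) means a(u, u) ≥ α ||u||_{H^1}² for every u ∈ H^1_0.
The interval has length L = 5/2, and Poincaré/coercivity depend only on L. Here a(u, u) = ∫(u')² + (0)·∫u².
Here c = 0, so a(u,u) = ∫(u')² alone. The condition a(u,u) ≥ α||u||_{H^1}² reads (1−α)∫(u')² ≥ (α−c)∫u². Any admissible α is ≤ 1 (rapidly oscillating u have ∫u²/∫(u')² → 0), and α = 1 would force 0 ≥ (1−c)∫u², impossible since c < 1; so 1−α > 0. By the sharp Poincaré inequality on H^1_0 of an interval of length L, ∫(u')² ≥ (π/L)²∫u² with equality for the first sine mode sin(π(x−x₀)/L) (x₀ the left endpoint), so the inequality holds for all u iff (1−α)(π/L)² ≥ α − c, i.e. α ≤ ((π/L)² + c)/((π/L)² + 1) = (1 + c(L/π)²)/(1 + (L/π)²). (Direct route, valid since c ≤ 0: Poincaré gives c∫u² ≥ c(L/π)²∫(u')², so a(u,u) ≥ (1 + c(L/π)²)∫(u')², while ||u||_{H^1}² ≤ (1 + (L/π)²)∫(u')²; dividing yields the same α.) With (π/L)² = 4*π^2/25 and c = 0, the largest admissible constant is α = ((π/L)² + c)/((π/L)² + 1).
Simplifying, α = 4*π^2/(25 + 4*π^2).


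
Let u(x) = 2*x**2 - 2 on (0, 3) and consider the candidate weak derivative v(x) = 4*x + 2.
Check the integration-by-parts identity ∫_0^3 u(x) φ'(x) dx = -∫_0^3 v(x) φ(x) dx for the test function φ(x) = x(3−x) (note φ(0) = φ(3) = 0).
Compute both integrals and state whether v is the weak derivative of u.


LHS = -27, RHS = -36. No, v is not the weak derivative of u.

u(x) = 2*x**2 - 2, classical derivative u'(x) = 4*x.
φ(x) = x(3−x), so φ'(x) = 3 - 2*x.
Note φ(0) = φ(3) = 0, so the boundary term u·φ vanishes.
LHS = ∫_0^3 u(x) φ'(x) dx = ∫_0^3 (-4*x^3 + 6*x^2 + 4*x - 6) dx. Term by term:
  ∫_0^3 -4*x^3 dx = -81;  ∫_0^3 6*x^2 dx = 54;  ∫_0^3 4*x dx = 18;
  ∫_0^3 -6 dx = -18.
Sum: -81 + 54 + 18 − 18 = -27.
So LHS = -27.
∫_0^3 v(x) φ(x) dx = ∫_0^3 (-4*x^3 + 10*x^2 + 6*x) dx. Term by term:
  ∫_0^3 -4*x^3 dx = -81;  ∫_0^3 10*x^2 dx = 90;  ∫_0^3 6*x dx = 27.
Sum: -81 + 90 + 27 = 36.
So RHS = -∫_0^3 v(x) φ(x) dx = -36.
LHS − RHS = 9 ≠ 0, so the identity fails.
(For a valid weak derivative the identity must hold for EVERY test function, in particular this one. The failure shows v is NOT the weak derivative of u.)
Correct weak derivative would be u'(x) = 4*x.


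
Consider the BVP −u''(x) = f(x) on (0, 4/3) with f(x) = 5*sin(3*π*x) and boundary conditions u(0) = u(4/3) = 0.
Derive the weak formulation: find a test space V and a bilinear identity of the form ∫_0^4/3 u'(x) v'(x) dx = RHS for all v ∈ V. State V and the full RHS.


V = H^1_0(0, 4/3) (so v(0) = v(4/3) = 0); weak form: ∫_0^4/3 u'v' dx = ∫_0^4/3 (5*sin(3*π*x)) v dx for all v ∈ V.

Multiply both sides by a test function v and integrate from 0 to 4/3:
  ∫_0^4/3 −u''(x) v(x) dx = ∫_0^4/3 f(x) v(x) dx.
Integrate the LHS by parts once:
  ∫_0^4/3 −u'' v dx = −[u'(x) v(x)]_0^4/3 + ∫_0^4/3 u'(x) v'(x) dx.
Thus ∫_0^4/3 u'(x) v'(x) dx = ∫_0^4/3 f(x) v(x) dx + [u'(x) v(x)]_0^4/3.
Choose V so that boundary terms are either known or forced to vanish.
u is Dirichlet: u(0) = u(4/3) = 0. Let V = H^1_0(0, 4/3); then v(0) = v(4/3) = 0, and [u' v]_0^4/3 = 0.
Weak formulation: find u (satisfying any essential BC) such that ∫_0^4/3 u'(x) v'(x) dx = ∫_0^4/3 f v dx for all v ∈ V.
Substituting f(x) = 5*sin(3*π*x), the right-hand side is ∫_0^4/3 (5*sin(3*π*x)) v dx.


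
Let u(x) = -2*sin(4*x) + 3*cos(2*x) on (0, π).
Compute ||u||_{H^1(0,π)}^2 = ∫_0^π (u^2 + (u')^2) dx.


||u||_{H^1(0,π)}^2 = 113*π/2

u'(x) = -6*sin(2*x) - 8*cos(4*x).
Expand u² and (u')² and integrate term by term on (0, π), using: for integers n ≥ 1, ∫_0^π sin²(nx) dx = ∫_0^π cos²(nx) dx = π/2; for n ≠ n', ∫_0^π sin(nx)sin(n'x) dx = ∫_0^π cos(nx)cos(n'x) dx = 0; and by product-to-sum, ∫_0^π sin(nx)cos(n'x) dx = ½∫_0^π [sin((n+n')x) + sin((n−n')x)] dx, which is 0 when n+n' is even and 2n/(n²−n'²) when n+n' is odd (it need not vanish on (0, π)).
  u² squared terms: (-2)²·∫sin(4x)² dx = 4·π/2 = 2*π;  (3)²·∫cos(2x)² dx = 9·π/2 = 9*π/2.
  u² cross terms: 2·(-2)·(3)·∫sin(4x)·cos(2x) dx = -12·(0) = 0.
  So ∫_0^π u² dx = 2*π + 9*π/2 + 0 = 13*π/2.
  (u')² squared terms: (-8)²·∫cos(4x)² dx = 64·π/2 = 32*π;  (-6)²·∫sin(2x)² dx = 36·π/2 = 18*π.
  (u')² cross terms: 2·(-8)·(-6)·∫cos(4x)·sin(2x) dx = 96·(0) = 0.
  So ∫_0^π (u')² dx = 32*π + 18*π + 0 = 50*π.
||u||_{H^1}^2 = (13*π/2) + (50*π) = 113*π/2.


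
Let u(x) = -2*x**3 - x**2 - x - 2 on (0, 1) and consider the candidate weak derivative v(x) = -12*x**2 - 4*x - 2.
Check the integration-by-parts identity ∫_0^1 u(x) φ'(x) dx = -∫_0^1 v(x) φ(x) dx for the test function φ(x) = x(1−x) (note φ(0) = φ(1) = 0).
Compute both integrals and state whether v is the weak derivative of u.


LHS = 19/30, RHS = 19/15. No, v is not the weak derivative of u.

u(x) = -2*x**3 - x**2 - x - 2, classical derivative u'(x) = -6*x**2 - 2*x - 1.
φ(x) = x(1−x), so φ'(x) = 1 - 2*x.
Note φ(0) = φ(1) = 0, so the boundary term u·φ vanishes.
LHS = ∫_0^1 u(x) φ'(x) dx = ∫_0^1 (4*x^4 + x^2 + 3*x - 2) dx. Term by term:
  ∫_0^1 4*x^4 dx = 4/5;  ∫_0^1 x^2 dx = 1/3;  ∫_0^1 3*x dx = 3/2;
  ∫_0^1 -2 dx = -2.
Sum: 4/5 + 1/3 + 3/2 − 2 = 19/30.
So LHS = 19/30.
∫_0^1 v(x) φ(x) dx = ∫_0^1 (12*x^4 - 8*x^3 - 2*x^2 - 2*x) dx. Term by term:
  ∫_0^1 12*x^4 dx = 12/5;  ∫_0^1 -8*x^3 dx = -2;  ∫_0^1 -2*x^2 dx = -2/3;
  ∫_0^1 -2*x dx = -1.
Sum: 12/5 − 2 − 2/3 − 1 = -19/15.
So RHS = -∫_0^1 v(x) φ(x) dx = 19/15.
LHS − RHS = -19/30 ≠ 0, so the identity fails.
(For a valid weak derivative the identity must hold for EVERY test function, in particular this one. The failure shows v is NOT the weak derivative of u.)
Correct weak derivative would be u'(x) = -6*x**2 - 2*x - 1.


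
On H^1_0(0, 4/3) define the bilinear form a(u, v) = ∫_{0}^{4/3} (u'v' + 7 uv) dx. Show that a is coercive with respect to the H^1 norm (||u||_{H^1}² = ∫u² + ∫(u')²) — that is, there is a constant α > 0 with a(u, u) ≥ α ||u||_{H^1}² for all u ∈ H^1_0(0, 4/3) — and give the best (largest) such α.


α = 1

Coercivity of a(·,·) on H^1_0(0, 4/3) means a(u, u) ≥ α ||u||_{H^1}² for every u ∈ H^1_0.
The interval has length L = 4/3, and Poincaré/coercivity depend only on L. Here a(u, u) = ∫(u')² + (7)·∫u².
Here c = 7 ≥ 1, so a(u,u) = ∫(u')² + c∫u² ≥ ∫(u')² + ∫u² = ||u||_{H^1}², i.e. α = 1 works. No larger α is possible: a(u,u) ≥ α||u||_{H^1}² means (1−α)∫(u')² ≥ (α−c)∫u², and for the modes u_n = sin(nπ(x−x₀)/L) (x₀ the left endpoint) one has ∫u_n²/∫(u_n')² = (L/(nπ))² → 0, so a(u_n,u_n)/||u_n||_{H^1}² → 1. Hence the optimal constant is α = 1.
Therefore α = 1.


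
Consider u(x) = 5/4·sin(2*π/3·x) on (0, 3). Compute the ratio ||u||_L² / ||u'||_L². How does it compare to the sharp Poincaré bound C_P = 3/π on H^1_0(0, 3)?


||u||_L² / ||u'||_L² = 3/(2*π) < C_P = 3/π.

u(x) = 5/4·sin(2*π/3·x), so u'(x) = 5*π*cos(2*π*x/3)/6.
Writing u(x) = A·sin(kπx/L) with A = 5/4 and k = 2, use ∫_0^L sin²(kπx/L) dx = L/2 and ∫_0^L cos²(kπx/L) dx = L/2.
u² = 25/16·sin²(2*π/3·x) and (u')² = 25*π^2/36·cos²(2*π/3·x), and each of sin², cos² integrates to L/2 = 3/2 over (0, 3).
∫_0^3 u² dx = 75/32, so ||u||_L² = 5*sqrt(6)/8.
∫_0^3 (u')² dx = 25*π^2/24, so ||u'||_L² = 5*sqrt(6)*π/12.
Ratio ||u||_L² / ||u'||_L² = 3/(2*π).
Sharp Poincaré constant on H^1_0(0, 3) is C_P = L/π = 3/π, achieved by sin(π/3·x).
This is the k = 2 harmonic; the ratio L/(kπ) is strictly less than C_P = L/π, consistent with the sharp inequality ||u||_L² ≤ C_P ||u'||_L².


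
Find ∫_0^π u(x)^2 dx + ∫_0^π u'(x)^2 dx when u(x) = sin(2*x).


||u||_{H^1(0,π)}^2 = 5*π/2

u'(x) = 2*cos(2*x).
Expand u² and (u')² and integrate term by term on (0, π), using: for integers n ≥ 1, ∫_0^π sin²(nx) dx = ∫_0^π cos²(nx) dx = π/2; for n ≠ n', ∫_0^π sin(nx)sin(n'x) dx = ∫_0^π cos(nx)cos(n'x) dx = 0; and by product-to-sum, ∫_0^π sin(nx)cos(n'x) dx = ½∫_0^π [sin((n+n')x) + sin((n−n')x)] dx, which is 0 when n+n' is even and 2n/(n²−n'²) when n+n' is odd (it need not vanish on (0, π)).
  u² squared terms: (1)²·∫sin(2x)² dx = 1·π/2 = π/2.
  So ∫_0^π u² dx = π/2.
  (u')² squared terms: (2)²·∫cos(2x)² dx = 4·π/2 = 2*π.
  So ∫_0^π (u')² dx = 2*π.
||u||_{H^1}^2 = (π/2) + (2*π) = 5*π/2.


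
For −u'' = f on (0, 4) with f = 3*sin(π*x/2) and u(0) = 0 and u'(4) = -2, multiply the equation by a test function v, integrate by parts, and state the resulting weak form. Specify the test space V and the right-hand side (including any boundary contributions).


V = {v ∈ H^1(0, 4) : v(0) = 0} (test functions vanish at x = 0 where u is specified); weak form: ∫_0^4 u'v' dx = ∫_0^4 (3*sin(π*x/2)) v dx − 2·v(4) for all v ∈ V.

Multiply both sides by a test function v and integrate from 0 to 4:
  ∫_0^4 −u''(x) v(x) dx = ∫_0^4 f(x) v(x) dx.
Integrate the LHS by parts once:
  ∫_0^4 −u'' v dx = −[u'(x) v(x)]_0^4 + ∫_0^4 u'(x) v'(x) dx.
Thus ∫_0^4 u'(x) v'(x) dx = ∫_0^4 f(x) v(x) dx + [u'(x) v(x)]_0^4.
Choose V so that boundary terms are either known or forced to vanish.
Mixed BC: u(0) = 0 (Dirichlet) and u'(4) = -2 (Neumann). Define V = {v ∈ H^1(0, 4) : v(0) = 0}. Then [u' v]_0^4 = u'(4)·v(4) − u'(0)·0 = − 2·v(4).
Weak formulation: find u (satisfying any essential BC) such that ∫_0^4 u'(x) v'(x) dx = ∫_0^4 f v dx − 2·v(4) for all v ∈ V (Dirichlet at 0 absorbed into V; Neumann datum at x = 4 contributes the boundary term).
Substituting f(x) = 3*sin(π*x/2), the right-hand side is ∫_0^4 (3*sin(π*x/2)) v dx − 2·v(4).


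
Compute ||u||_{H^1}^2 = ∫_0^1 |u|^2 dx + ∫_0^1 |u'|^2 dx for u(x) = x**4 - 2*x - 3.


||u||_{H^1}^2 = 5312/315

The H^1 norm (squared) on an interval (0, L) is
  ||u||_{H^1}^2 = ∫_0^L u(x)^2 dx + ∫_0^L u'(x)^2 dx.
Compute u'(x) = 4*x**3 - 2.
Then u(x)^2 = x**8 - 4*x**5 - 6*x**4 + 4*x**2 + 12*x + 9 and u'(x)^2 = 16*x**6 - 16*x**3 + 4.
Integrate each monomial from 0 to 1 using ∫_0^1 c·x^n dx = c·1^(n+1)/(n+1):
  ∫_0^1 u(x)^2 dx = ∫_0^1 (x^8 - 4*x^5 - 6*x^4 + 4*x^2 + 12*x + 9) dx. Term by term:
    ∫_0^1 x^8 dx = 1/9;  ∫_0^1 -4*x^5 dx = -2/3;  ∫_0^1 -6*x^4 dx = -6/5;
    ∫_0^1 4*x^2 dx = 4/3;  ∫_0^1 12*x dx = 6;  ∫_0^1 9 dx = 9.
  Sum: 1/9 − 2/3 − 6/5 + 4/3 + 6 + 9 = 656/45.
  ∫_0^1 u'(x)^2 dx = ∫_0^1 (16*x^6 - 16*x^3 + 4) dx. Term by term:
    ∫_0^1 16*x^6 dx = 16/7;  ∫_0^1 -16*x^3 dx = -4;  ∫_0^1 4 dx = 4.
  Sum: 16/7 − 4 + 4 = 16/7.
Adding: ||u||_{H^1}^2 = 656/45 + 16/7 = 5312/315.


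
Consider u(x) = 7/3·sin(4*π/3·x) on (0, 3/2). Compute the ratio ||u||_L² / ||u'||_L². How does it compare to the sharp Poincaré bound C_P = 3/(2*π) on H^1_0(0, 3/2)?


||u||_L² / ||u'||_L² = 3/(4*π) < C_P = 3/(2*π).

u(x) = 7/3·sin(4*π/3·x), so u'(x) = 28*π*cos(4*π*x/3)/9.
Writing u(x) = A·sin(kπx/L) with A = 7/3 and k = 2, use ∫_0^L sin²(kπx/L) dx = L/2 and ∫_0^L cos²(kπx/L) dx = L/2.
u² = 49/9·sin²(4*π/3·x) and (u')² = 784*π^2/81·cos²(4*π/3·x), and each of sin², cos² integrates to L/2 = 3/4 over (0, 3/2).
∫_0^3/2 u² dx = 49/12, so ||u||_L² = 7*sqrt(3)/6.
∫_0^3/2 (u')² dx = 196*π^2/27, so ||u'||_L² = 14*sqrt(3)*π/9.
Ratio ||u||_L² / ||u'||_L² = 3/(4*π).
Sharp Poincaré constant on H^1_0(0, 3/2) is C_P = L/π = 3/(2*π), achieved by sin(2*π/3·x).
This is the k = 2 harmonic; the ratio L/(kπ) is strictly less than C_P = L/π, consistent with the sharp inequality ||u||_L² ≤ C_P ||u'||_L².


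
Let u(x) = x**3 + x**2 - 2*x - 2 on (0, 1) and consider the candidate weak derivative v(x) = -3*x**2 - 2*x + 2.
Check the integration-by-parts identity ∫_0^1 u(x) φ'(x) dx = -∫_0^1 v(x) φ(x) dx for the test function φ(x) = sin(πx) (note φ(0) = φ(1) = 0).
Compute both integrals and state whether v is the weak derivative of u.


LHS = (12 - π^2)/π^3, RHS = (-12 + π^2)/π^3. No, v is not the weak derivative of u.

u(x) = x**3 + x**2 - 2*x - 2, classical derivative u'(x) = 3*x**2 + 2*x - 2.
φ(x) = sin(πx), so φ'(x) = π*cos(π*x).
Note φ(0) = φ(1) = 0, so the boundary term u·φ vanishes.
LHS = ∫_0^1 u(x) φ'(x) dx = ∫_0^1 (π*x^3*cos(π*x) + π*x^2*cos(π*x) - 2*π*x*cos(π*x) - 2*π*cos(π*x)) dx. Term by term:
  ∫_0^1 -2*π*cos(π*x) dx = 0;  ∫_0^1 π*x^2*cos(π*x) dx = -2/π;  ∫_0^1 π*x^3*cos(π*x) dx = -3/π + 12/π^3;
  ∫_0^1 -2*π*x*cos(π*x) dx = 4/π.
Sum: 0 − 2/π + -3/π + 12/π^3 + 4/π = (12 - π^2)/π^3.
So LHS = (12 - π^2)/π^3.
∫_0^1 v(x) φ(x) dx = ∫_0^1 (-3*x^2*sin(π*x) - 2*x*sin(π*x) + 2*sin(π*x)) dx. Term by term:
  ∫_0^1 2*sin(π*x) dx = 4/π;  ∫_0^1 -3*x^2*sin(π*x) dx = -3/π + 12/π^3;  ∫_0^1 -2*x*sin(π*x) dx = -2/π.
Sum: 4/π + -3/π + 12/π^3 − 2/π = (12 - π^2)/π^3.
So RHS = -∫_0^1 v(x) φ(x) dx = (-12 + π^2)/π^3.
LHS − RHS = -2/π + 24/π^3 ≠ 0, so the identity fails.
(For a valid weak derivative the identity must hold for EVERY test function, in particular this one. The failure shows v is NOT the weak derivative of u.)
Correct weak derivative would be u'(x) = 3*x**2 + 2*x - 2.


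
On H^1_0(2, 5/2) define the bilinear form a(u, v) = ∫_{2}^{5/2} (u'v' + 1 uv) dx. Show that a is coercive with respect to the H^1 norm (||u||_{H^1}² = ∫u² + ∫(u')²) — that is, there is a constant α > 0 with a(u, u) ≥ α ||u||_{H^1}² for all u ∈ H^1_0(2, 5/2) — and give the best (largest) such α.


α = 1

Coercivity of a(·,·) on H^1_0(2, 5/2) means a(u, u) ≥ α ||u||_{H^1}² for every u ∈ H^1_0.
The interval has length L = 1/2, and Poincaré/coercivity depend only on L. Here a(u, u) = ∫(u')² + (1)·∫u².
Here c = 1 ≥ 1, so a(u,u) = ∫(u')² + c∫u² ≥ ∫(u')² + ∫u² = ||u||_{H^1}², i.e. α = 1 works. No larger α is possible: a(u,u) ≥ α||u||_{H^1}² means (1−α)∫(u')² ≥ (α−c)∫u², and for the modes u_n = sin(nπ(x−x₀)/L) (x₀ the left endpoint) one has ∫u_n²/∫(u_n')² = (L/(nπ))² → 0, so a(u_n,u_n)/||u_n||_{H^1}² → 1. Hence the optimal constant is α = 1.
Therefore α = 1.


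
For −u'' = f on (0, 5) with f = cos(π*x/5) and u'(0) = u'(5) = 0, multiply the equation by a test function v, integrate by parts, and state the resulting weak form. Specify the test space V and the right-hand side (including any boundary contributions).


V = H^1(0, 5) (no boundary constraint on v; u is determined up to an additive constant); weak form: ∫_0^5 u'v' dx = ∫_0^5 (cos(π*x/5)) v dx for all v ∈ V.

Multiply both sides by a test function v and integrate from 0 to 5:
  ∫_0^5 −u''(x) v(x) dx = ∫_0^5 f(x) v(x) dx.
Integrate the LHS by parts once:
  ∫_0^5 −u'' v dx = −[u'(x) v(x)]_0^5 + ∫_0^5 u'(x) v'(x) dx.
Thus ∫_0^5 u'(x) v'(x) dx = ∫_0^5 f(x) v(x) dx + [u'(x) v(x)]_0^5.
Choose V so that boundary terms are either known or forced to vanish.
u has homogeneous Neumann: u'(0) = u'(5) = 0. So [u' v]_0^5 = 0·v(5) − 0·v(0) = 0 for any v; take V = H^1(0, 5).
Weak formulation: find u (satisfying any essential BC) such that ∫_0^5 u'(x) v'(x) dx = ∫_0^5 f v dx for all v ∈ V (homogeneous Neumann, so boundary terms vanish).
Substituting f(x) = cos(π*x/5), the right-hand side is ∫_0^5 (cos(π*x/5)) v dx.
Compatibility check (pure Neumann): taking v ≡ 1 ∈ V gives 0 = ∫_0^5 f dx + (0) − (0), i.e. ∫_0^5 f dx must equal u'(0) − u'(5) = 0. Indeed ∫_0^5 (cos(π*x/5)) dx = 0, so the data are compatible. The solution is then unique only up to an additive constant (fix it e.g. by requiring ∫_0^5 u dx = 0).


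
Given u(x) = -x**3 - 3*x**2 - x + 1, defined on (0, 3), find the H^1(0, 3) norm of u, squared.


||u||_{H^1}^2 = 22452/7

The H^1 norm (squared) on an interval (0, L) is
  ||u||_{H^1}^2 = ∫_0^L u(x)^2 dx + ∫_0^L u'(x)^2 dx.
Compute u'(x) = -3*x**2 - 6*x - 1.
Then u(x)^2 = x**6 + 6*x**5 + 11*x**4 + 4*x**3 - 5*x**2 - 2*x + 1 and u'(x)^2 = 9*x**4 + 36*x**3 + 42*x**2 + 12*x + 1.
Integrate each monomial from 0 to 3 using ∫_0^3 c·x^n dx = c·3^(n+1)/(n+1):
  ∫_0^3 u(x)^2 dx = ∫_0^3 (x^6 + 6*x^5 + 11*x^4 + 4*x^3 - 5*x^2 - 2*x + 1) dx. Term by term:
    ∫_0^3 x^6 dx = 2187/7;  ∫_0^3 6*x^5 dx = 729;  ∫_0^3 11*x^4 dx = 2673/5;
    ∫_0^3 4*x^3 dx = 81;  ∫_0^3 -5*x^2 dx = -45;  ∫_0^3 -2*x dx = -9;
    ∫_0^3 1 dx = 3.
  Sum: 2187/7 + 729 + 2673/5 + 81 − 45 − 9 + 3 = 56211/35.
  ∫_0^3 u'(x)^2 dx = ∫_0^3 (9*x^4 + 36*x^3 + 42*x^2 + 12*x + 1) dx. Term by term:
    ∫_0^3 9*x^4 dx = 2187/5;  ∫_0^3 36*x^3 dx = 729;  ∫_0^3 42*x^2 dx = 378;
    ∫_0^3 12*x dx = 54;  ∫_0^3 1 dx = 3.
  Sum: 2187/5 + 729 + 378 + 54 + 3 = 8007/5.
Adding: ||u||_{H^1}^2 = 56211/35 + 8007/5 = 22452/7.


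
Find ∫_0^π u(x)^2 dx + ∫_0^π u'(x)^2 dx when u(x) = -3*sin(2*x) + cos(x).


||u||_{H^1(0,π)}^2 = -16 + 47*π/2

u'(x) = -sin(x) - 6*cos(2*x).
Expand u² and (u')² and integrate term by term on (0, π), using: for integers n ≥ 1, ∫_0^π sin²(nx) dx = ∫_0^π cos²(nx) dx = π/2; for n ≠ n', ∫_0^π sin(nx)sin(n'x) dx = ∫_0^π cos(nx)cos(n'x) dx = 0; and by product-to-sum, ∫_0^π sin(nx)cos(n'x) dx = ½∫_0^π [sin((n+n')x) + sin((n−n')x)] dx, which is 0 when n+n' is even and 2n/(n²−n'²) when n+n' is odd (it need not vanish on (0, π)).
  u² squared terms: (-3)²·∫sin(2x)² dx = 9·π/2 = 9*π/2;  (1)²·∫cos(x)² dx = 1·π/2 = π/2.
  u² cross terms: 2·(-3)·(1)·∫sin(2x)·cos(x) dx = -6·(4/3) = -8.
  So ∫_0^π u² dx = 9*π/2 + π/2 − 8 = -8 + 5*π.
  (u')² squared terms: (-1)²·∫sin(x)² dx = 1·π/2 = π/2;  (-6)²·∫cos(2x)² dx = 36·π/2 = 18*π.
  (u')² cross terms: 2·(-1)·(-6)·∫sin(x)·cos(2x) dx = 12·(-2/3) = -8.
  So ∫_0^π (u')² dx = π/2 + 18*π − 8 = -8 + 37*π/2.
||u||_{H^1}^2 = (-8 + 5*π) + (-8 + 37*π/2) = -16 + 47*π/2.


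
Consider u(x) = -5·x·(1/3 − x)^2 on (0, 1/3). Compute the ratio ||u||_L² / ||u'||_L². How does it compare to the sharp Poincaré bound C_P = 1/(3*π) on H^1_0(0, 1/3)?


||u||_L² / ||u'||_L² = sqrt(14)/42 < C_P = 1/(3*π).

u(x) = -5·x·(1/3 − x)^2, so u'(x) = -15*x^2 + 20*x/3 - 5/9.
u(x) = -5·x·(1/3 − x)^2 vanishes at x = 0 and x = 1/3, so u ∈ H^1_0(0, 1/3). Differentiate via the product rule and integrate the resulting polynomials term by term.
  ∫_0^1/3 u² dx = ∫_0^1/3 (25*x^6 - 100*x^5/3 + 50*x^4/3 - 100*x^3/27 + 25*x^2/81) dx. Term by term:
    ∫_0^1/3 25*x^6 dx = 25/15309;  ∫_0^1/3 -100*x^5/3 dx = -50/6561;  ∫_0^1/3 50*x^4/3 dx = 10/729;
    ∫_0^1/3 -100*x^3/27 dx = -25/2187;  ∫_0^1/3 25*x^2/81 dx = 25/6561.
  Sum: 25/15309 − 50/6561 + 10/729 − 25/2187 + 25/6561 = 5/45927.
  ∫_0^1/3 (u')² dx = ∫_0^1/3 (225*x^4 - 200*x^3 + 550*x^2/9 - 200*x/27 + 25/81) dx. Term by term:
    ∫_0^1/3 225*x^4 dx = 5/27;  ∫_0^1/3 -200*x^3 dx = -50/81;  ∫_0^1/3 550*x^2/9 dx = 550/729;
    ∫_0^1/3 -200*x/27 dx = -100/243;  ∫_0^1/3 25/81 dx = 25/243.
  Sum: 5/27 − 50/81 + 550/729 − 100/243 + 25/243 = 10/729.
∫_0^1/3 u² dx = 5/45927, so ||u||_L² = sqrt(35)/567.
∫_0^1/3 (u')² dx = 10/729, so ||u'||_L² = sqrt(10)/27.
Ratio ||u||_L² / ||u'||_L² = sqrt(14)/42.
Sharp Poincaré constant on H^1_0(0, 1/3) is C_P = L/π = 1/(3*π), achieved by sin(3*π·x).
A polynomial bump cannot attain the sharp Poincaré constant (only the first sine eigenfunction does), so the ratio is strictly less than C_P, consistent with ||u||_L² ≤ C_P ||u'||_L².


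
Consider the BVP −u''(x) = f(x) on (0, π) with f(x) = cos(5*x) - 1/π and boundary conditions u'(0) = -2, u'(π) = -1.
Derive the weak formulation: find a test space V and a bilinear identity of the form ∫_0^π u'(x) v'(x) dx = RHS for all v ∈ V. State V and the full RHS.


V = H^1(0, π) (v unrestricted at boundary; u is determined up to an additive constant); weak form: ∫_0^π u'v' dx = ∫_0^π (cos(5*x) - 1/π) v dx − v(π) + 2·v(0) for all v ∈ V.

Multiply both sides by a test function v and integrate from 0 to π:
  ∫_0^π −u''(x) v(x) dx = ∫_0^π f(x) v(x) dx.
Integrate the LHS by parts once:
  ∫_0^π −u'' v dx = −[u'(x) v(x)]_0^π + ∫_0^π u'(x) v'(x) dx.
Thus ∫_0^π u'(x) v'(x) dx = ∫_0^π f(x) v(x) dx + [u'(x) v(x)]_0^π.
Choose V so that boundary terms are either known or forced to vanish.
u has inhomogeneous Neumann u'(0) = -2, u'(π) = -1. [u' v]_0^π = (-1)·v(π) − (-2)·v(0) = − v(π) + 2·v(0). Take V = H^1(0, π); boundary term becomes part of RHS.
Weak formulation: find u (satisfying any essential BC) such that ∫_0^π u'(x) v'(x) dx = ∫_0^π f v dx − v(π) + 2·v(0) for all v ∈ V (Neumann data are natural BCs: they enter the RHS as boundary terms).
Substituting f(x) = cos(5*x) - 1/π, the right-hand side is ∫_0^π (cos(5*x) - 1/π) v dx − v(π) + 2·v(0).
Compatibility check (pure Neumann): taking v ≡ 1 ∈ V gives 0 = ∫_0^π f dx + (-1) − (-2), i.e. ∫_0^π f dx must equal u'(0) − u'(π) = -1. Indeed ∫_0^π (cos(5*x) - 1/π) dx = -1, so the data are compatible. The solution is then unique only up to an additive constant (fix it e.g. by requiring ∫_0^π u dx = 0).
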